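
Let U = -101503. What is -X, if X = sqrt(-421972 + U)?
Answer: -5*I*sqrt(20939) ≈ -723.52*I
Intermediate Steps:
X = 5*I*sqrt(20939) (X = sqrt(-421972 - 101503) = sqrt(-523475) = 5*I*sqrt(20939) ≈ 723.52*I)
-X = -5*I*sqrt(20939)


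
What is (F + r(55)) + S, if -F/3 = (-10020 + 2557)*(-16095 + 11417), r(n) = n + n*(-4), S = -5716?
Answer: -104741623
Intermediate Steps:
r(n) = -3*n (r(n) = n - 4*n = -3*n)
F = -104735742 (F = -3*(-10020 + 2557)*(-16095 + 11417) = -(-22389)*(-4678) = -3*34911914 = -104735742)
(F + r(55)) + S = (-104735742 - 3*55) - 5716 = (-104735742 - 165) - 5716 = -104735907 - 5716 = -104741623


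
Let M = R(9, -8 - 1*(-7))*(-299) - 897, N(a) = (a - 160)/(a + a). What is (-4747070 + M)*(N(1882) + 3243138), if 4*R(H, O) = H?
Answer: -115934935348434543/7528 ≈ -1.5400e+13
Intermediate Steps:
R(H, O) = H/4
N(a) = (-160 + a)/(2*a) (N(a) = (-160 + a)/((2*a)) = (-160 + a)*(1/(2*a)) = (-160 + a)/(2*a))
M = -6279/4 (M = ((1/4)*9)*(-299) - 897 = (9/4)*(-299) - 897 = -2691/4 - 897 = -6279/4 ≈ -1569.8)
(-4747070 + M)*(N(1882) + 3243138) = (-4747070 - 6279/4)*((1/2)*(-160 + 1882)/1882 + 3243138) = -18994559*((1/2)*(1/1882)*1722 + 3243138)/4 = -18994559*(861/1882 + 3243138)/4 = -18994559/4*6103586577/1882 = -115934935348434543/7528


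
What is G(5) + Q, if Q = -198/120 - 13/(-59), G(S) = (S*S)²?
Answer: 735813/1180 ≈ 623.57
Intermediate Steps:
G(S) = S⁴ (G(S) = (S²)² = S⁴)
Q = -1687/1180 (Q = -198*1/120 - 13*(-1/59) = -33/20 + 13/59 = -1687/1180 ≈ -1.4297)
G(5) + Q = 5⁴ - 1687/1180 = 625 - 1687/1180 = 735813/1180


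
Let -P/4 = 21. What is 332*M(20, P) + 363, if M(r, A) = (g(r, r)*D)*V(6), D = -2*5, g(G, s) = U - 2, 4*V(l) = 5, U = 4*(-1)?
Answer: 25263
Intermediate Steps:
U = -4
V(l) = 5/4 (V(l) = (1/4)*5 = 5/4)
g(G, s) = -6 (g(G, s) = -4 - 2 = -6)
P = -84 (P = -4*21 = -84)
D = -10 (D = -2*5 = -10)
M(r, A) = 75 (M(r, A) = -6*(-10)*(5/4) = 60*(5/4) = 75)
332*M(20, P) + 363 = 332*75 + 363 = 24900 + 363 = 25263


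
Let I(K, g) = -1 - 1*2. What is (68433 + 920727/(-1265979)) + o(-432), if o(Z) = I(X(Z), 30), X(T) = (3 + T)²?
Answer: 28876674081/421993 ≈ 68429.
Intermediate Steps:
I(K, g) = -3 (I(K, g) = -1 - 2 = -3)
o(Z) = -3
(68433 + 920727/(-1265979)) + o(-432) = (68433 + 920727/(-1265979)) - 3 = (68433 + 920727*(-1/1265979)) - 3 = (68433 - 306909/421993) - 3 = 28877940060/421993 - 3 = 28876674081/421993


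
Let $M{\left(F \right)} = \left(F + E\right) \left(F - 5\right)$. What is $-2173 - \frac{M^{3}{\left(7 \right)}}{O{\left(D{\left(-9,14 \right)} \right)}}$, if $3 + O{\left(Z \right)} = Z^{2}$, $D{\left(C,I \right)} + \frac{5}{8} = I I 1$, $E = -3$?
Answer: $- \frac{5308187189}{2442777} \approx -2173.0$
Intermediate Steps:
$D{\left(C,I \right)} = - \frac{5}{8} + I^{2}$ ($D{\left(C,I \right)} = - \frac{5}{8} + I I 1 = - \frac{5}{8} + I^{2} \cdot 1 = - \frac{5}{8} + I^{2}$)
$M{\left(F \right)} = \left(-5 + F\right) \left(-3 + F\right)$ ($M{\left(F \right)} = \left(F - 3\right) \left(F - 5\right) = \left(-3 + F\right) \left(-5 + F\right) = \left(-5 + F\right) \left(-3 + F\right)$)
$O{\left(Z \right)} = -3 + Z^{2}$
$-2173 - \frac{M^{3}{\left(7 \right)}}{O{\left(D{\left(-9,14 \right)} \right)}} = -2173 - \frac{\left(15 + 7^{2} - 56\right)^{3}}{-3 + \left(- \frac{5}{8} + 14^{2}\right)^{2}} = -2173 - \frac{\left(15 + 49 - 56\right)^{3}}{-3 + \left(- \frac{5}{8} + 196\right)^{2}} = -2173 - \frac{8^{3}}{-3 + \left(\frac{1563}{8}\right)^{2}} = -2173 - \frac{512}{-3 + \frac{2442969}{64}} = -2173 - \frac{512}{\frac{2442777}{64}} = -2173 - 512 \cdot \frac{64}{2442777} = -2173 - \frac{32768}{2442777} = - \frac{5308187189}{2442777}$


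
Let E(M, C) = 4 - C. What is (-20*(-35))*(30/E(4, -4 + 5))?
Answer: 7000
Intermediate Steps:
(-20*(-35))*(30/E(4, -4 + 5)) = (-20*(-35))*(30/(4 - (-4 + 5))) = 700*(30/(4 - 1*1)) = 700*(30/(4 - 1)) = 700*(30/3) = 700*(30*(⅓)) = 700*10 = 7000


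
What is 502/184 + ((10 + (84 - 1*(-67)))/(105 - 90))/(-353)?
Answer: 1314233/487140 ≈ 2.6979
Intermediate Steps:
502/184 + ((10 + (84 - 1*(-67)))/(105 - 90))/(-353) = 502*(1/184) + ((10 + (84 + 67))/15)*(-1/353) = 251/92 + ((10 + 151)*(1/15))*(-1/353) = 251/92 + (161*(1/15))*(-1/353) = 251/92 + (161/15)*(-1/353) = 251/92 - 161/5295 = 1314233/487140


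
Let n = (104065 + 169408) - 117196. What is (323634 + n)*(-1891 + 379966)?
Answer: 181442351325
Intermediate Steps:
n = 156277 (n = 273473 - 117196 = 156277)
(323634 + n)*(-1891 + 379966) = (323634 + 156277)*(-1891 + 379966) = 479911*378075 = 181442351325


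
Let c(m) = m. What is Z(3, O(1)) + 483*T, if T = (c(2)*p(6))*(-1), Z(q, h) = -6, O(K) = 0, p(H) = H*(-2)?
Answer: 11586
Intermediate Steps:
p(H) = -2*H
T = 24 (T = (2*(-2*6))*(-1) = (2*(-12))*(-1) = -24*(-1) = 24)
Z(3, O(1)) + 483*T = -6 + 483*24 = -6 + 11592 = 11586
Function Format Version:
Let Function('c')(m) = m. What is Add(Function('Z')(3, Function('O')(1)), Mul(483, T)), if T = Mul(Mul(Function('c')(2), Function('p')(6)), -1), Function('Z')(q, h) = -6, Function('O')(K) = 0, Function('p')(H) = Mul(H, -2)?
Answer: 11586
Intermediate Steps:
Function('p')(H) = Mul(-2, H)
T = 24 (T = Mul(Mul(2, Mul(-2, 6)), -1) = Mul(Mul(2, -12), -1) = Mul(-24, -1) = 24)
Add(Function('Z')(3, Function('O')(1)), Mul(483, T)) = Add(-6, Mul(483, 24)) = Add(-6, 11592) = 11586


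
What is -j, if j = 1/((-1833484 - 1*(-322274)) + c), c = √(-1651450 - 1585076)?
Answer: 755605/1141879450313 + 3*I*√359614/2283758900626 ≈ 6.6172e-7 + 7.8775e-10*I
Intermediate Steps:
c = 3*I*√359614 (c = √(-3236526) = 3*I*√359614 ≈ 1799.0*I)
j = 1/(-1511210 + 3*I*√359614) (j = 1/((-1833484 - 1*(-322274)) + 3*I*√359614) = 1/((-1833484 + 322274) + 3*I*√359614) = 1/(-1511210 + 3*I*√359614) ≈ -6.6172e-7 - 7.88e-10*I)
-j = -(-755605/1141879450313 - 3*I*√359614/2283758900626) = 755605/1141879450313 + 3*I*√359614/2283758900626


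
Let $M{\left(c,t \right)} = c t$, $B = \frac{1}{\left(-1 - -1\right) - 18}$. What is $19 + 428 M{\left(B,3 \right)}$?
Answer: $- \frac{157}{3} \approx -52.333$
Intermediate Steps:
$B = - \frac{1}{18}$ ($B = \frac{1}{\left(-1 + 1\right) - 18} = \frac{1}{0 - 18} = \frac{1}{-18} = - \frac{1}{18} \approx -0.055556$)
$19 + 428 M{\left(B,3 \right)} = 19 + 428 \left(\left(- \frac{1}{18}\right) 3\right) = 19 + 428 \left(- \frac{1}{6}\right) = 19 - \frac{214}{3} = - \frac{157}{3}$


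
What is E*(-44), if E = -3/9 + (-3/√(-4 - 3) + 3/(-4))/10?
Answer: 539/30 - 66*I*√7/35 ≈ 17.967 - 4.9891*I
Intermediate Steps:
E = -49/120 + 3*I*√7/70 (E = -3*⅑ + (-3*(-I*√7/7) + 3*(-¼))*(⅒) = -⅓ + (-3*(-I*√7/7) - ¾)*(⅒) = -⅓ + (-(-3)*I*√7/7 - ¾)*(⅒) = -⅓ + (3*I*√7/7 - ¾)*(⅒) = -⅓ + (-¾ + 3*I*√7/7)*(⅒) = -⅓ + (-3/40 + 3*I*√7/70) = -49/120 + 3*I*√7/70 ≈ -0.40833 + 0.11339*I)
E*(-44) = (-49/120 + 3*I*√7/70)*(-44) = 539/30 - 66*I*√7/35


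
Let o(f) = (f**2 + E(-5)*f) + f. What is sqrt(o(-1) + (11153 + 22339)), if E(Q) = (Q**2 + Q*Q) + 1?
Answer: sqrt(33441) ≈ 182.87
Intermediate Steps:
E(Q) = 1 + 2*Q**2 (E(Q) = (Q**2 + Q**2) + 1 = 2*Q**2 + 1 = 1 + 2*Q**2)
o(f) = f**2 + 52*f (o(f) = (f**2 + (1 + 2*(-5)**2)*f) + f = (f**2 + (1 + 2*25)*f) + f = (f**2 + (1 + 50)*f) + f = (f**2 + 51*f) + f = f**2 + 52*f)
sqrt(o(-1) + (11153 + 22339)) = sqrt(-(52 - 1) + (11153 + 22339)) = sqrt(-1*51 + 33492) = sqrt(-51 + 33492) = sqrt(33441)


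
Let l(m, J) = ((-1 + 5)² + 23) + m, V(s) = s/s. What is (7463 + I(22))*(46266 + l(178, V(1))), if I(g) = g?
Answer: 347925255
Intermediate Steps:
V(s) = 1
l(m, J) = 39 + m (l(m, J) = (4² + 23) + m = (16 + 23) + m = 39 + m)
(7463 + I(22))*(46266 + l(178, V(1))) = (7463 + 22)*(46266 + (39 + 178)) = 7485*(46266 + 217) = 7485*46483 = 347925255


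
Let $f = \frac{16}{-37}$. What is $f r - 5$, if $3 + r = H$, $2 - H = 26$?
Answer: $\frac{247}{37} \approx 6.6757$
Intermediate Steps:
$H = -24$ ($H = 2 - 26 = -24$)
$r = -27$ ($r = -3 - 24 = -27$)
$f = - \frac{16}{37}$ ($f = 16 \left(- \frac{1}{37}\right) = - \frac{16}{37} \approx -0.43243$)
$f r - 5 = \left(- \frac{16}{37}\right) \left(-27\right) - 5 = \frac{432}{37} - 5 = \frac{247}{37}$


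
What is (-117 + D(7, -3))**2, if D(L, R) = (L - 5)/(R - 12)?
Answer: 3087049/225 ≈ 13720.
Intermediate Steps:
D(L, R) = (-5 + L)/(-12 + R)
(-117 + D(7, -3))**2 = (-117 + (-5 + 7)/(-12 - 3))**2 = (-117 + 2/(-15))**2 = (-117 - 1/15*2)**2 = (-117 - 2/15)**2 = (-1757/15)**2 = 3087049/225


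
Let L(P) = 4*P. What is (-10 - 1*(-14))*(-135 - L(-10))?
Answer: -380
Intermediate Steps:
(-10 - 1*(-14))*(-135 - L(-10)) = (-10 - 1*(-14))*(-135 - 4*(-10)) = (-10 + 14)*(-135 - 1*(-40)) = 4*(-135 + 40) = 4*(-95) = -380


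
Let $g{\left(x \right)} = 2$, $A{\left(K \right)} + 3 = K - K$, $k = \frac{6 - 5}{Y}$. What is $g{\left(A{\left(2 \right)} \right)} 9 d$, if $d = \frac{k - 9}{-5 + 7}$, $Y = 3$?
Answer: $-78$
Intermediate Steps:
$k = \frac{1}{3}$ ($k = \frac{6 - 5}{3} = \left(6 - 5\right) \frac{1}{3} = 1 \cdot \frac{1}{3} = \frac{1}{3} \approx 0.33333$)
$A{\left(K \right)} = -3$ ($A{\left(K \right)} = -3 + \left(K - K\right) = -3 + 0 = -3$)
$d = - \frac{13}{3}$ ($d = \frac{\frac{1}{3} - 9}{-5 + 7} = - \frac{26}{3 \cdot 2} = \left(- \frac{26}{3}\right) \frac{1}{2} = - \frac{13}{3} \approx -4.3333$)
$g{\left(A{\left(2 \right)} \right)} 9 d = 2 \cdot 9 \left(- \frac{13}{3}\right) = 18 \left(- \frac{13}{3}\right) = -78$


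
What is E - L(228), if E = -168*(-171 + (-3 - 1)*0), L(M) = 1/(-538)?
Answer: 15455665/538 ≈ 28728.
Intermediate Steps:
L(M) = -1/538
E = 28728 (E = -168*(-171 - 4*0) = -168*(-171 + 0) = -168*(-171) = 28728)
E - L(228) = 28728 - 1*(-1/538) = 28728 + 1/538 = 15455665/538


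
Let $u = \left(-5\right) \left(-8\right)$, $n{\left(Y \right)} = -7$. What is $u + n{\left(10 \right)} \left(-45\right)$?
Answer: $355$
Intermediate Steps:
$u = 40$
$u + n{\left(10 \right)} \left(-45\right) = 40 - -315 = 40 + 315 = 355$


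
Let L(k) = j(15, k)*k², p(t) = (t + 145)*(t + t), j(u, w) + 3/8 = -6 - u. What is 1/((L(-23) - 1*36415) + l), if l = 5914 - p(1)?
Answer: -8/336803 ≈ -2.3753e-5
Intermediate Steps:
j(u, w) = -51/8 - u (j(u, w) = -3/8 + (-6 - u) = -51/8 - u)
p(t) = 2*t*(145 + t) (p(t) = (145 + t)*(2*t) = 2*t*(145 + t))
L(k) = -171*k²/8 (L(k) = (-51/8 - 1*15)*k² = (-51/8 - 15)*k² = -171*k²/8)
l = 5622 (l = 5914 - 2*(145 + 1) = 5914 - 2*146 = 5914 - 1*292 = 5914 - 292 = 5622)
1/((L(-23) - 1*36415) + l) = 1/((-171/8*(-23)² - 1*36415) + 5622) = 1/((-171/8*529 - 36415) + 5622) = 1/((-90459/8 - 36415) + 5622) = 1/(-381779/8 + 5622) = 1/(-336803/8) = -8/336803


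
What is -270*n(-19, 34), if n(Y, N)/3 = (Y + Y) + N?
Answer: 3240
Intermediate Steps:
n(Y, N) = 3*N + 6*Y (n(Y, N) = 3*((Y + Y) + N) = 3*(2*Y + N) = 3*(N + 2*Y) = 3*N + 6*Y)
-270*n(-19, 34) = -270*(3*34 + 6*(-19)) = -270*(102 - 114) = -270*(-12) = 3240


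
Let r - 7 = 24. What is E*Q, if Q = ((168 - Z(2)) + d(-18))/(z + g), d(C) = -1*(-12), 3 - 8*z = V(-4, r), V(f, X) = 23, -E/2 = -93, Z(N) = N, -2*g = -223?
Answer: 33108/109 ≈ 303.74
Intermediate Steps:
g = 223/2 (g = -½*(-223) = 223/2 ≈ 111.50)
E = 186 (E = -2*(-93) = 186)
r = 31 (r = 7 + 24 = 31)
z = -5/2 (z = 3/8 - ⅛*23 = 3/8 - 23/8 = -5/2 ≈ -2.5000)
d(C) = 12
Q = 178/109 (Q = ((168 - 1*2) + 12)/(-5/2 + 223/2) = ((168 - 2) + 12)/109 = (166 + 12)*(1/109) = 178*(1/109) = 178/109 ≈ 1.6330)
E*Q = 186*(178/109) = 33108/109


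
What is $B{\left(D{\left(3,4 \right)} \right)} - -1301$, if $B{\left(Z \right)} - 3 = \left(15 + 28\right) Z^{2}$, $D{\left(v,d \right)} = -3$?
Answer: $1691$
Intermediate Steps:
$B{\left(Z \right)} = 3 + 43 Z^{2}$ ($B{\left(Z \right)} = 3 + \left(15 + 28\right) Z^{2} = 3 + 43 Z^{2}$)
$B{\left(D{\left(3,4 \right)} \right)} - -1301 = \left(3 + 43 \left(-3\right)^{2}\right) - -1301 = \left(3 + 43 \cdot 9\right) + 1301 = \left(3 + 387\right) + 1301 = 390 + 1301 = 1691$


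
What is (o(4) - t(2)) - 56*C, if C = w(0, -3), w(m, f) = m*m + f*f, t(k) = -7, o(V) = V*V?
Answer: -481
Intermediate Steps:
o(V) = V**2
w(m, f) = f**2 + m**2 (w(m, f) = m**2 + f**2 = f**2 + m**2)
C = 9 (C = (-3)**2 + 0**2 = 9 + 0 = 9)
(o(4) - t(2)) - 56*C = (4**2 - 1*(-7)) - 56*9 = (16 + 7) - 504 = 23 - 504 = -481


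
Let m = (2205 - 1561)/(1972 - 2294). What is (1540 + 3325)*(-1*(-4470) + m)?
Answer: 21736820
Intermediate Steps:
m = -2 (m = 644/(-322) = 644*(-1/322) = -2)
(1540 + 3325)*(-1*(-4470) + m) = (1540 + 3325)*(-1*(-4470) - 2) = 4865*(4470 - 2) = 4865*4468 = 21736820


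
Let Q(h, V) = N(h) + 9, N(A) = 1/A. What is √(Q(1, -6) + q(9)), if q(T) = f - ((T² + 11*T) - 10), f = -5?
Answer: I*√165 ≈ 12.845*I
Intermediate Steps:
q(T) = 5 - T² - 11*T (q(T) = -5 - ((T² + 11*T) - 10) = -5 - (-10 + T² + 11*T) = -5 + (10 - T² - 11*T) = 5 - T² - 11*T)
Q(h, V) = 9 + 1/h (Q(h, V) = 1/h + 9 = 9 + 1/h)
√(Q(1, -6) + q(9)) = √((9 + 1/1) + (5 - 1*9² - 11*9)) = √((9 + 1) + (5 - 1*81 - 99)) = √(10 + (5 - 81 - 99)) = √(10 - 175) = √(-165) = I*√165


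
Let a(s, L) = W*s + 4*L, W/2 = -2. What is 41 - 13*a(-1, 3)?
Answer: -167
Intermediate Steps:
W = -4 (W = 2*(-2) = -4)
a(s, L) = -4*s + 4*L
41 - 13*a(-1, 3) = 41 - 13*(-4*(-1) + 4*3) = 41 - 13*(4 + 12) = 41 - 13*16 = 41 - 208 = -167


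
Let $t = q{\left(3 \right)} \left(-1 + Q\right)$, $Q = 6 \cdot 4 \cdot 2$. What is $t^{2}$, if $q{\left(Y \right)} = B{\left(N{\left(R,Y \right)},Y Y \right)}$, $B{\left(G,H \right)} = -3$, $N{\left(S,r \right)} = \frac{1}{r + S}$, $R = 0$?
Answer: $19881$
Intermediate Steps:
$N{\left(S,r \right)} = \frac{1}{S + r}$
$Q = 48$ ($Q = 24 \cdot 2 = 48$)
$q{\left(Y \right)} = -3$
$t = -141$ ($t = - 3 \left(-1 + 48\right) = \left(-3\right) 47 = -141$)
$t^{2} = \left(-141\right)^{2} = 19881$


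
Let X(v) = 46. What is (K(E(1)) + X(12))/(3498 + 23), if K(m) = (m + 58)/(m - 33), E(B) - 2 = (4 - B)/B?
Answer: 25/2012 ≈ 0.012425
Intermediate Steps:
E(B) = 2 + (4 - B)/B
K(m) = (58 + m)/(-33 + m)
(K(E(1)) + X(12))/(3498 + 23) = ((58 + (4 + 1)/1)/(-33 + (4 + 1)/1) + 46)/(3498 + 23) = ((58 + 1*5)/(-33 + 1*5) + 46)/3521 = ((58 + 5)/(-33 + 5) + 46)*(1/3521) = (63/(-28) + 46)*(1/3521) = (-1/28*63 + 46)*(1/3521) = (-9/4 + 46)*(1/3521) = (175/4)*(1/3521) = 25/2012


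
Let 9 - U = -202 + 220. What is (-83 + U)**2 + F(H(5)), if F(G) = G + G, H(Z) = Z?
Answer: 8474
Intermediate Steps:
U = -9 (U = 9 - (-202 + 220) = 9 - 1*18 = 9 - 18 = -9)
F(G) = 2*G
(-83 + U)**2 + F(H(5)) = (-83 - 9)**2 + 2*5 = (-92)**2 + 10 = 8464 + 10 = 8474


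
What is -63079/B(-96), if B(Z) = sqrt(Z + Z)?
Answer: 63079*I*sqrt(3)/24 ≈ 4552.3*I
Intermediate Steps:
B(Z) = sqrt(2)*sqrt(Z) (B(Z) = sqrt(2*Z) = sqrt(2)*sqrt(Z))
-63079/B(-96) = -63079*(-I*sqrt(3)/24) = -(-63079)*I*sqrt(3)/24 = 63079*I*sqrt(3)/24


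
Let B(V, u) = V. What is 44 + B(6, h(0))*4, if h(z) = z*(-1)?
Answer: 68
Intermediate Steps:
h(z) = -z
44 + B(6, h(0))*4 = 44 + 6*4 = 44 + 24 = 68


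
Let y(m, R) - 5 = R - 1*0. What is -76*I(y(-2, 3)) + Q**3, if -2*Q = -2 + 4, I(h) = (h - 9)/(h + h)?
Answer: 15/4 ≈ 3.7500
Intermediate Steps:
y(m, R) = 5 + R (y(m, R) = 5 + (R - 1*0) = 5 + (R + 0) = 5 + R)
I(h) = (-9 + h)/(2*h) (I(h) = (-9 + h)/((2*h)) = (-9 + h)*(1/(2*h)) = (-9 + h)/(2*h))
Q = -1 (Q = -(-2 + 4)/2 = -1/2*2 = -1)
-76*I(y(-2, 3)) + Q**3 = -38*(-9 + (5 + 3))/(5 + 3) + (-1)**3 = -38*(-9 + 8)/8 - 1 = -38*(-1)/8 - 1 = -76*(-1/16) - 1 = 19/4 - 1 = 15/4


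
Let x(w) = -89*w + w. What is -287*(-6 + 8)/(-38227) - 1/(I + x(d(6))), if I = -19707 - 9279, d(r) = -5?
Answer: 2346233/155889706 ≈ 0.015051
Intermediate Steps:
x(w) = -88*w
I = -28986
-287*(-6 + 8)/(-38227) - 1/(I + x(d(6))) = -287*(-6 + 8)/(-38227) - 1/(-28986 - 88*(-5)) = -287*2*(-1/38227) - 1/(-28986 + 440) = -574*(-1/38227) - 1/(-28546) = 82/5461 - 1*(-1/28546) = 82/5461 + 1/28546 = 2346233/155889706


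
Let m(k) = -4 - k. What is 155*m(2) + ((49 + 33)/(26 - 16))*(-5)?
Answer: -971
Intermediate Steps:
155*m(2) + ((49 + 33)/(26 - 16))*(-5) = 155*(-4 - 1*2) + ((49 + 33)/(26 - 16))*(-5) = 155*(-4 - 2) + (82/10)*(-5) = 155*(-6) + (82*(⅒))*(-5) = -930 + (41/5)*(-5) = -930 - 41 = -971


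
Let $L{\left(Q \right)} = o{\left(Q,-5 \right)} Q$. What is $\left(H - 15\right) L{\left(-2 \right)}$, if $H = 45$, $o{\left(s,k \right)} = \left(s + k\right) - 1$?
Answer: $480$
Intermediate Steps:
$o{\left(s,k \right)} = -1 + k + s$ ($o{\left(s,k \right)} = \left(k + s\right) - 1 = -1 + k + s$)
$L{\left(Q \right)} = Q \left(-6 + Q\right)$ ($L{\left(Q \right)} = \left(-1 - 5 + Q\right) Q = \left(-6 + Q\right) Q = Q \left(-6 + Q\right)$)
$\left(H - 15\right) L{\left(-2 \right)} = \left(45 - 15\right) \left(- 2 \left(-6 - 2\right)\right) = 30 \left(\left(-2\right) \left(-8\right)\right) = 30 \cdot 16 = 480$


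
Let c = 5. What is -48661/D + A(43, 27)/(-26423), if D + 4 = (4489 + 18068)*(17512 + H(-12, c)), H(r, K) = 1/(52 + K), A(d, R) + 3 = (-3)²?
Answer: -69461740091/198313940707197 ≈ -0.00035026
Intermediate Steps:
A(d, R) = 6 (A(d, R) = -3 + (-3)² = -3 + 9 = 6)
D = 7505352939/19 (D = -4 + (4489 + 18068)*(17512 + 1/(52 + 5)) = -4 + 22557*(17512 + 1/57) = -4 + 22557*(998185/57) = -4 + 7505353015/19 = 7505352939/19 ≈ 3.9502e+8)
-48661/D + A(43, 27)/(-26423) = -48661/7505352939/19 + 6/(-26423) = -48661*19/7505352939 + 6*(-1/26423) = -924559/7505352939 - 6/26423 = -69461740091/198313940707197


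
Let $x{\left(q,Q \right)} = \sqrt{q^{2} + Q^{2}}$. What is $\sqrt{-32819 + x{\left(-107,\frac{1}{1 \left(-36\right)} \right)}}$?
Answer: $\frac{\sqrt{-1181484 + \sqrt{14837905}}}{6} \approx 180.86 i$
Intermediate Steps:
$x{\left(q,Q \right)} = \sqrt{Q^{2} + q^{2}}$
$\sqrt{-32819 + x{\left(-107,\frac{1}{1 \left(-36\right)} \right)}} = \sqrt{-32819 + \sqrt{\left(\frac{1}{1 \left(-36\right)}\right)^{2} + \left(-107\right)^{2}}} = \sqrt{-32819 + \sqrt{\left(\frac{1}{-36}\right)^{2} + 11449}} = \sqrt{-32819 + \sqrt{\left(- \frac{1}{36}\right)^{2} + 11449}} = \sqrt{-32819 + \sqrt{\frac{1}{1296} + 11449}} = \sqrt{-32819 + \sqrt{\frac{14837905}{1296}}} = \sqrt{-32819 + \frac{\sqrt{14837905}}{36}}$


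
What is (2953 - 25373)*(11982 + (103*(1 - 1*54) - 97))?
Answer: -144070920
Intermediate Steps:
(2953 - 25373)*(11982 + (103*(1 - 1*54) - 97)) = -22420*(11982 + (103*(1 - 54) - 97)) = -22420*(11982 + (103*(-53) - 97)) = -22420*(11982 + (-5459 - 97)) = -22420*(11982 - 5556) = -22420*6426 = -144070920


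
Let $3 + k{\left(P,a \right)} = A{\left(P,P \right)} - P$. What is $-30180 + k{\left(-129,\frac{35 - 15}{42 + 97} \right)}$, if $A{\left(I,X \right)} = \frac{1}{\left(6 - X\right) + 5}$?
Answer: $- \frac{4207559}{140} \approx -30054.0$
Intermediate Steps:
$A{\left(I,X \right)} = \frac{1}{11 - X}$
$k{\left(P,a \right)} = -3 - P - \frac{1}{-11 + P}$ ($k{\left(P,a \right)} = -3 - \left(P + \frac{1}{-11 + P}\right) = -3 - P - \frac{1}{-11 + P}$)
$-30180 + k{\left(-129,\frac{35 - 15}{42 + 97} \right)} = -30180 + \frac{32 - \left(-129\right)^{2} + 8 \left(-129\right)}{-11 - 129} = -30180 + \frac{32 - 16641 - 1032}{-140} = -30180 - \frac{32 - 16641 - 1032}{140} = -30180 - - \frac{17641}{140} = -30180 + \frac{17641}{140} = - \frac{4207559}{140}$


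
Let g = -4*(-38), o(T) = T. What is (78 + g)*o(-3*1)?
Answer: -690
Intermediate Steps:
g = 152
(78 + g)*o(-3*1) = (78 + 152)*(-3*1) = 230*(-3) = -690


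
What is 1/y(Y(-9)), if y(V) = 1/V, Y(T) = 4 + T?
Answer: -5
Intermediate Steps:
1/y(Y(-9)) = 1/(1/(4 - 9)) = 1/(1/(-5)) = 1/(-⅕) = -5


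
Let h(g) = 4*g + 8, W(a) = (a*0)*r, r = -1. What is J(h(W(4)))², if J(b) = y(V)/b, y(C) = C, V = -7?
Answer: 49/64 ≈ 0.76563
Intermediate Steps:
W(a) = 0 (W(a) = (a*0)*(-1) = 0*(-1) = 0)
h(g) = 8 + 4*g
J(b) = -7/b
J(h(W(4)))² = (-7/(8 + 4*0))² = (-7/(8 + 0))² = (-7/8)² = 49/64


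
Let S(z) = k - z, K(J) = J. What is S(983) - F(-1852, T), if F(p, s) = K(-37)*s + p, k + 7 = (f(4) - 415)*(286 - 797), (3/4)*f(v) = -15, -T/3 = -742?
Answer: 305509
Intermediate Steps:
T = 2226 (T = -3*(-742) = 2226)
f(v) = -20 (f(v) = (4/3)*(-15) = -20)
k = 222278 (k = -7 + (-20 - 415)*(286 - 797) = -7 - 435*(-511) = -7 + 222285 = 222278)
S(z) = 222278 - z
F(p, s) = p - 37*s (F(p, s) = -37*s + p = p - 37*s)
S(983) - F(-1852, T) = (222278 - 1*983) - (-1852 - 37*2226) = (222278 - 983) - (-1852 - 82362) = 221295 - 1*(-84214) = 221295 + 84214 = 305509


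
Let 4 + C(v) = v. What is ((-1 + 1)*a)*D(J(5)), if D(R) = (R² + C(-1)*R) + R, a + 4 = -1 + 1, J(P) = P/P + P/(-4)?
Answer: 0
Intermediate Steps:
C(v) = -4 + v
J(P) = 1 - P/4 (J(P) = 1 + P*(-¼) = 1 - P/4)
a = -4 (a = -4 + (-1 + 1) = -4 + 0 = -4)
D(R) = R² - 4*R (D(R) = (R² + (-4 - 1)*R) + R = (R² - 5*R) + R = R² - 4*R)
((-1 + 1)*a)*D(J(5)) = ((-1 + 1)*(-4))*((1 - ¼*5)*(-4 + (1 - ¼*5))) = (0*(-4))*((1 - 5/4)*(-4 + (1 - 5/4))) = 0*(-(-4 - ¼)/4) = 0*(-¼*(-17/4)) = 0*(17/16) = 0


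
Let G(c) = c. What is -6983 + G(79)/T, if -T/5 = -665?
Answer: -23218396/3325 ≈ -6983.0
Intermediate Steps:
T = 3325 (T = -5*(-665) = 3325)
-6983 + G(79)/T = -6983 + 79/3325 = -23218396/3325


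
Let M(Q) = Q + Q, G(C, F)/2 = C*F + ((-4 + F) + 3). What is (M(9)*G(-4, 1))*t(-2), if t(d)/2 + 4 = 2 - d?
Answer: 0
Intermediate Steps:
G(C, F) = -2 + 2*F + 2*C*F (G(C, F) = 2*(C*F + ((-4 + F) + 3)) = 2*(C*F + (-1 + F)) = 2*(-1 + F + C*F) = -2 + 2*F + 2*C*F)
t(d) = -4 - 2*d (t(d) = -8 + 2*(2 - d) = -8 + (4 - 2*d) = -4 - 2*d)
M(Q) = 2*Q
(M(9)*G(-4, 1))*t(-2) = ((2*9)*(-2 + 2*1 + 2*(-4)*1))*(-4 - 2*(-2)) = (18*(-2 + 2 - 8))*(-4 + 4) = (18*(-8))*0 = -144*0 = 0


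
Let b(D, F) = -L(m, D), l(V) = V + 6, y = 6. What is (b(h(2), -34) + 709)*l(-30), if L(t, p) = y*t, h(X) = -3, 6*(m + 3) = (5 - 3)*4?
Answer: -17256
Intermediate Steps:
l(V) = 6 + V
m = -5/3 (m = -3 + ((5 - 3)*4)/6 = -3 + (2*4)/6 = -3 + (⅙)*8 = -3 + 4/3 = -5/3 ≈ -1.6667)
L(t, p) = 6*t
b(D, F) = 10 (b(D, F) = -6*(-5)/3 = -1*(-10) = 10)
(b(h(2), -34) + 709)*l(-30) = (10 + 709)*(6 - 30) = 719*(-24) = -17256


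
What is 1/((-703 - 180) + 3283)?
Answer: 1/2400 ≈ 0.00041667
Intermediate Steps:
1/((-703 - 180) + 3283) = 1/(-883 + 3283) = 1/2400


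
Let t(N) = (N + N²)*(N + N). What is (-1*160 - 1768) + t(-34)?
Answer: -78224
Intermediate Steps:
t(N) = 2*N*(N + N²) (t(N) = (N + N²)*(2*N) = 2*N*(N + N²))
(-1*160 - 1768) + t(-34) = (-1*160 - 1768) + 2*(-34)²*(1 - 34) = (-160 - 1768) + 2*1156*(-33) = -1928 - 76296 = -78224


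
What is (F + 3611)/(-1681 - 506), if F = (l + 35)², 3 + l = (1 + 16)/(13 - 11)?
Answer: -21005/8748 ≈ -2.4011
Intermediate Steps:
l = 11/2 (l = -3 + (1 + 16)/(13 - 11) = -3 + 17/2 = 11/2 ≈ 5.5000)
F = 6561/4 (F = (11/2 + 35)² = (81/2)² = 6561/4 ≈ 1640.3)
(F + 3611)/(-1681 - 506) = (6561/4 + 3611)/(-1681 - 506) = (21005/4)/(-2187) = (21005/4)*(-1/2187) = -21005/8748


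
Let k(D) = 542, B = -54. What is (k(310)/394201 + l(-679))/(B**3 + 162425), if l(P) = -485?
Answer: -191186943/1955631161 ≈ -0.097762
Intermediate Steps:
(k(310)/394201 + l(-679))/(B**3 + 162425) = (542/394201 - 485)/((-54)**3 + 162425) = (542*(1/394201) - 485)/(-157464 + 162425) = (542/394201 - 485)/4961 = -191186943/394201*1/4961 = -191186943/1955631161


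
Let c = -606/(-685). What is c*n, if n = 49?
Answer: 29694/685 ≈ 43.349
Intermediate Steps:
c = 606/685 (c = -606*(-1/685) = 606/685 ≈ 0.88467)
c*n = (606/685)*49 = 29694/685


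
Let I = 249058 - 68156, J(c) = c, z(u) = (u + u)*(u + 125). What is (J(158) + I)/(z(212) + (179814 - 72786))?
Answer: 45265/62479 ≈ 0.72448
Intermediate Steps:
z(u) = 2*u*(125 + u) (z(u) = (2*u)*(125 + u) = 2*u*(125 + u))
I = 180902
(J(158) + I)/(z(212) + (179814 - 72786)) = (158 + 180902)/(2*212*(125 + 212) + (179814 - 72786)) = 181060/(2*212*337 + 107028) = 181060/(142888 + 107028) = 181060/249916 = 181060*(1/249916) = 45265/62479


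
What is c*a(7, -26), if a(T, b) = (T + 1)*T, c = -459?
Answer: -25704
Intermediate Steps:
a(T, b) = T*(1 + T) (a(T, b) = (1 + T)*T = T*(1 + T))
c*a(7, -26) = -3213*(1 + 7) = -3213*8 = -459*56 = -25704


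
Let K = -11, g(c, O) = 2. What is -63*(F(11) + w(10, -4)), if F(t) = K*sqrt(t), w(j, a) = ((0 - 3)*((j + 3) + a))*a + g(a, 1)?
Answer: -6930 + 693*sqrt(11) ≈ -4631.6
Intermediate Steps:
w(j, a) = 2 + a*(-9 - 3*a - 3*j) (w(j, a) = ((0 - 3)*((j + 3) + a))*a + 2 = (-3*((3 + j) + a))*a + 2 = (-3*(3 + a + j))*a + 2 = (-9 - 3*a - 3*j)*a + 2 = a*(-9 - 3*a - 3*j) + 2 = 2 + a*(-9 - 3*a - 3*j))
F(t) = -11*sqrt(t)
-63*(F(11) + w(10, -4)) = -63*(-11*sqrt(11) + (2 - 9*(-4) - 3*(-4)**2 - 3*(-4)*10)) = -63*(-11*sqrt(11) + (2 + 36 - 3*16 + 120)) = -63*(-11*sqrt(11) + (2 + 36 - 48 + 120)) = -63*(-11*sqrt(11) + 110) = -63*(110 - 11*sqrt(11)) = -6930 + 693*sqrt(11)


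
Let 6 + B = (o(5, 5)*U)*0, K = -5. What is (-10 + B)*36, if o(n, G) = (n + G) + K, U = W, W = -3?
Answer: -576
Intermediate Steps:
U = -3
o(n, G) = -5 + G + n (o(n, G) = (n + G) - 5 = (G + n) - 5 = -5 + G + n)
B = -6 (B = -6 + ((-5 + 5 + 5)*(-3))*0 = -6 + (5*(-3))*0 = -6 - 15*0 = -6 + 0 = -6)
(-10 + B)*36 = (-10 - 6)*36 = -16*36 = -576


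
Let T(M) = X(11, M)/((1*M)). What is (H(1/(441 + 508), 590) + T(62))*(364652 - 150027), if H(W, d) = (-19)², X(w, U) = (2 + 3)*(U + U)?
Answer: 79625875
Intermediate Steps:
X(w, U) = 10*U (X(w, U) = 5*(2*U) = 10*U)
T(M) = 10 (T(M) = (10*M)/((1*M)) = (10*M)/M = 10)
H(W, d) = 361
(H(1/(441 + 508), 590) + T(62))*(364652 - 150027) = (361 + 10)*(364652 - 150027) = 371*214625 = 79625875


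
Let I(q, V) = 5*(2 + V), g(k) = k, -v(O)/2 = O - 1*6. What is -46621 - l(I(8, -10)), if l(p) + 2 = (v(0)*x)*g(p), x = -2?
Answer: -47579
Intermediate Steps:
v(O) = 12 - 2*O (v(O) = -2*(O - 1*6) = -2*(O - 6) = -2*(-6 + O) = 12 - 2*O)
I(q, V) = 10 + 5*V
l(p) = -2 - 24*p (l(p) = -2 + ((12 - 2*0)*(-2))*p = -2 + ((12 + 0)*(-2))*p = -2 + (12*(-2))*p = -2 - 24*p)
-46621 - l(I(8, -10)) = -46621 - (-2 - 24*(10 + 5*(-10))) = -46621 - (-2 - 24*(10 - 50)) = -46621 - (-2 - 24*(-40)) = -46621 - (-2 + 960) = -46621 - 1*958 = -46621 - 958 = -47579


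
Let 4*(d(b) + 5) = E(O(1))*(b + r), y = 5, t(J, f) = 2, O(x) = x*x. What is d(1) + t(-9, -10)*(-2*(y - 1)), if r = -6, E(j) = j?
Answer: -89/4 ≈ -22.250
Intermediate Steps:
O(x) = x²
d(b) = -13/2 + b/4 (d(b) = -5 + (1²*(b - 6))/4 = -5 + (1*(-6 + b))/4 = -5 + (-6 + b)/4 = -5 + (-3/2 + b/4) = -13/2 + b/4)
d(1) + t(-9, -10)*(-2*(y - 1)) = (-13/2 + (¼)*1) + 2*(-2*(5 - 1)) = (-13/2 + ¼) + 2*(-2*4) = -25/4 + 2*(-8) = -25/4 - 16 = -89/4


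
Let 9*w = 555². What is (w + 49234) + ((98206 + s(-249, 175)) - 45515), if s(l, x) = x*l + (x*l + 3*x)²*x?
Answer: 324328030075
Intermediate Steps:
w = 34225 (w = (⅑)*555² = (⅑)*308025 = 34225)
s(l, x) = l*x + x*(3*x + l*x)² (s(l, x) = l*x + (l*x + 3*x)²*x = l*x + (3*x + l*x)²*x = l*x + x*(3*x + l*x)²)
(w + 49234) + ((98206 + s(-249, 175)) - 45515) = (34225 + 49234) + ((98206 + 175*(-249 + 175²*(3 - 249)²)) - 45515) = 83459 + ((98206 + 175*(-249 + 30625*(-246)²)) - 45515) = 83459 + ((98206 + 175*(-249 + 30625*60516)) - 45515) = 83459 + ((98206 + 175*(-249 + 1853302500)) - 45515) = 83459 + ((98206 + 175*1853302251) - 45515) = 83459 + ((98206 + 324327893925) - 45515) = 83459 + (324327992131 - 45515) = 83459 + 324327946616 = 324328030075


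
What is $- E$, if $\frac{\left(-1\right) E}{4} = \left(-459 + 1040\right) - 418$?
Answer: $652$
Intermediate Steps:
$E = -652$ ($E = - 4 \left(\left(-459 + 1040\right) - 418\right) = - 4 \left(581 - 418\right) = \left(-4\right) 163 = -652$)
$- E = \left(-1\right) \left(-652\right) = 652$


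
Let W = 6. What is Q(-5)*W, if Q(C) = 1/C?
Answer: -6/5 ≈ -1.2000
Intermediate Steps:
Q(-5)*W = 6/(-5) = -⅕*6 = -6/5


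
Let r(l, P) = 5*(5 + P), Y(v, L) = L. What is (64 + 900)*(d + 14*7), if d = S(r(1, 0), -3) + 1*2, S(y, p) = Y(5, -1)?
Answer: 95436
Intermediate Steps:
r(l, P) = 25 + 5*P
S(y, p) = -1
d = 1 (d = -1 + 1*2 = -1 + 2 = 1)
(64 + 900)*(d + 14*7) = (64 + 900)*(1 + 14*7) = 964*(1 + 98) = 964*99 = 95436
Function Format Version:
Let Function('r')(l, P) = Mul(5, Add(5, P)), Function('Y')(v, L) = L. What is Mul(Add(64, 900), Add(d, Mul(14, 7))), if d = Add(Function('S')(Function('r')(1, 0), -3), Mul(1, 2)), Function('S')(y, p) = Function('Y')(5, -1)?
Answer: 95436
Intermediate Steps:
Function('r')(l, P) = Add(25, Mul(5, P))
Function('S')(y, p) = -1
d = 1 (d = Add(-1, Mul(1, 2)) = Add(-1, 2) = 1)
Mul(Add(64, 900), Add(d, Mul(14, 7))) = Mul(Add(64, 900), Add(1, Mul(14, 7))) = Mul(964, Add(1, 98)) = Mul(964, 99) = 95436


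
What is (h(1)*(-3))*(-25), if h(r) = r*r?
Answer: 75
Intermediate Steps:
h(r) = r²
(h(1)*(-3))*(-25) = (1²*(-3))*(-25) = (1*(-3))*(-25) = -3*(-25) = 75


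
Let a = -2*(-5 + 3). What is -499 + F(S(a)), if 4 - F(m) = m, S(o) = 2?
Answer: -497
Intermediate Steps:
a = 4 (a = -2*(-2) = 4)
F(m) = 4 - m
-499 + F(S(a)) = -499 + (4 - 1*2) = -499 + (4 - 2) = -499 + 2 = -497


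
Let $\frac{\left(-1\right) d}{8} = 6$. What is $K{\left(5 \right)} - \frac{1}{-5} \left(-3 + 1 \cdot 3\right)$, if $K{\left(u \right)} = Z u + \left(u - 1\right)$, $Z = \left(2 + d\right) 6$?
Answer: $0$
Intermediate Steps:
$d = -48$ ($d = \left(-8\right) 6 = -48$)
$Z = -276$ ($Z = \left(2 - 48\right) 6 = \left(-46\right) 6 = -276$)
$K{\left(u \right)} = -1 - 275 u$ ($K{\left(u \right)} = - 276 u + \left(u - 1\right) = - 276 u + \left(-1 + u\right) = -1 - 275 u$)
$K{\left(5 \right)} - \frac{1}{-5} \left(-3 + 1 \cdot 3\right) = \left(-1 - 1375\right) - \frac{1}{-5} \left(-3 + 1 \cdot 3\right) = \left(-1 - 1375\right) \left(-1\right) \left(- \frac{1}{5}\right) \left(-3 + 3\right) = - 1376 \cdot \frac{1}{5} \cdot 0 = \left(-1376\right) 0 = 0$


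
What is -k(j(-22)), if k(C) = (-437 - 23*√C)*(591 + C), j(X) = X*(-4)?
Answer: 296723 + 31234*√22 ≈ 4.4322e+5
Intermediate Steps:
j(X) = -4*X
-k(j(-22)) = -(-258267 - 13593*2*√22 - (-1748)*(-22) - 23*176*√22) = -(-258267 - 27186*√22 - 437*88 - 4048*√22) = -(-258267 - 27186*√22 - 38456 - 4048*√22) = -(-296723 - 31234*√22) = 296723 + 31234*√22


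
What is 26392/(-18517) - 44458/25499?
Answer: -1496198394/472164983 ≈ -3.1688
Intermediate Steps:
26392/(-18517) - 44458/25499 = 26392*(-1/18517) - 44458*1/25499 = -26392/18517 - 44458/25499 = -1496198394/472164983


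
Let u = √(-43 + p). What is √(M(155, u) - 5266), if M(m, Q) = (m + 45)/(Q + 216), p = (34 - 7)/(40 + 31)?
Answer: √2*√((-40372588 - 2633*I*√214846)/(15336 + I*√214846)) ≈ 0.00019266 - 72.561*I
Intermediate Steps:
p = 27/71 ≈ 0.38028
u = I*√214846/71 (u = √(-43 + 27/71) = √(-3026/71) = I*√214846/71 ≈ 6.5284*I)
M(m, Q) = (45 + m)/(216 + Q)
√(M(155, u) - 5266) = √((45 + 155)/(216 + I*√214846/71) - 5266) = √(200/(216 + I*√214846/71) - 5266) = √(-5266 + 200/(216 + I*√214846/71))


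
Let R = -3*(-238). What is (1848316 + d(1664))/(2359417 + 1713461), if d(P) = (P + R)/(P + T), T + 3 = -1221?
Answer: 406630709/896033160 ≈ 0.45381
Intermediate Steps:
T = -1224 (T = -3 - 1221 = -1224)
R = 714
d(P) = (714 + P)/(-1224 + P) (d(P) = (P + 714)/(P - 1224) = (714 + P)/(-1224 + P))
(1848316 + d(1664))/(2359417 + 1713461) = (1848316 + (714 + 1664)/(-1224 + 1664))/(2359417 + 1713461) = (1848316 + 2378/440)/4072878 = (1848316 + (1/440)*2378)*(1/4072878) = (1848316 + 1189/220)*(1/4072878) = (406630709/220)*(1/4072878) = 406630709/896033160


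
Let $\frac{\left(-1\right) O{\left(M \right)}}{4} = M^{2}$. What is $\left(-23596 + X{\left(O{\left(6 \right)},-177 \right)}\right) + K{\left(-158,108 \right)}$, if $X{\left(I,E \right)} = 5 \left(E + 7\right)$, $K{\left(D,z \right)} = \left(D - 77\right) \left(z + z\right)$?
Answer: $-75206$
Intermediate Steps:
$K{\left(D,z \right)} = 2 z \left(-77 + D\right)$ ($K{\left(D,z \right)} = \left(-77 + D\right) 2 z = 2 z \left(-77 + D\right)$)
$O{\left(M \right)} = - 4 M^{2}$
$X{\left(I,E \right)} = 35 + 5 E$ ($X{\left(I,E \right)} = 5 \left(7 + E\right) = 35 + 5 E$)
$\left(-23596 + X{\left(O{\left(6 \right)},-177 \right)}\right) + K{\left(-158,108 \right)} = \left(-23596 + \left(35 + 5 \left(-177\right)\right)\right) + 2 \cdot 108 \left(-77 - 158\right) = \left(-23596 + \left(35 - 885\right)\right) + 2 \cdot 108 \left(-235\right) = \left(-23596 - 850\right) - 50760 = -24446 - 50760 = -75206$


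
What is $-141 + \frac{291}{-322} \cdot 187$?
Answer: $- \frac{99819}{322} \approx -310.0$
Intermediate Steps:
$-141 + \frac{291}{-322} \cdot 187 = -141 + 291 \left(- \frac{1}{322}\right) 187 = -141 - \frac{54417}{322} = - \frac{99819}{322}$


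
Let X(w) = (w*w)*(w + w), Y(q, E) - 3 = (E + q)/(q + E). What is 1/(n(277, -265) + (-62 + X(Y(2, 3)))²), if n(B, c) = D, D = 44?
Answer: 1/4400 ≈ 0.00022727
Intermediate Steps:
Y(q, E) = 4 (Y(q, E) = 3 + (E + q)/(q + E) = 3 + (E + q)/(E + q) = 3 + 1 = 4)
X(w) = 2*w³ (X(w) = w²*(2*w) = 2*w³)
n(B, c) = 44
1/(n(277, -265) + (-62 + X(Y(2, 3)))²) = 1/(44 + (-62 + 2*4³)²) = 1/(44 + (-62 + 2*64)²) = 1/(44 + (-62 + 128)²) = 1/(44 + 66²) = 1/(44 + 4356) = 1/4400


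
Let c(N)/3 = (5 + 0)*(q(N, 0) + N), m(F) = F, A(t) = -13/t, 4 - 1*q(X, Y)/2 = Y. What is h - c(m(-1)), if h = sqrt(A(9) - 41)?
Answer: -105 + I*sqrt(382)/3 ≈ -105.0 + 6.5149*I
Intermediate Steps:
q(X, Y) = 8 - 2*Y
c(N) = 120 + 15*N (c(N) = 3*((5 + 0)*((8 - 2*0) + N)) = 3*(5*((8 + 0) + N)) = 3*(5*(8 + N)) = 3*(40 + 5*N) = 120 + 15*N)
h = I*sqrt(382)/3 (h = sqrt(-13/9 - 41) = sqrt(-382/9) = I*sqrt(382)/3 ≈ 6.5149*I)
h - c(m(-1)) = I*sqrt(382)/3 - (120 + 15*(-1)) = I*sqrt(382)/3 - (120 - 15) = I*sqrt(382)/3 - 1*105 = I*sqrt(382)/3 - 105 = -105 + I*sqrt(382)/3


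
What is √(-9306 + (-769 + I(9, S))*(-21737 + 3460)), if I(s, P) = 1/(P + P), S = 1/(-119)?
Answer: √60532754/2 ≈ 3890.1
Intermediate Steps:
S = -1/119 ≈ -0.0084034
I(s, P) = 1/(2*P)
√(-9306 + (-769 + I(9, S))*(-21737 + 3460)) = √(-9306 + (-769 + 1/(2*(-1/119)))*(-21737 + 3460)) = √(-9306 + (-769 + (½)*(-119))*(-18277)) = √(-9306 + (-769 - 119/2)*(-18277)) = √(-9306 - 1657/2*(-18277)) = √(-9306 + 30284989/2) = √(30266377/2) = √60532754/2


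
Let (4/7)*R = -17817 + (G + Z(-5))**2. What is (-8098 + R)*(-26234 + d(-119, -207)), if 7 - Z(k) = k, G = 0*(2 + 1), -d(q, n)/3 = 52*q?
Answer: 598655005/2 ≈ 2.9933e+8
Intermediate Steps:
d(q, n) = -156*q
G = 0 (G = 0*3 = 0)
Z(k) = 7 - k
R = -123711/4 (R = 7*(-17817 + (0 + (7 - 1*(-5)))**2)/4 = 7*(-17817 + (0 + (7 + 5))**2)/4 = 7*(-17817 + (0 + 12)**2)/4 = 7*(-17817 + 12**2)/4 = 7*(-17817 + 144)/4 = (7/4)*(-17673) = -123711/4 ≈ -30928.)
(-8098 + R)*(-26234 + d(-119, -207)) = (-8098 - 123711/4)*(-26234 - 156*(-119)) = -156103*(-26234 + 18564)/4 = -156103/4*(-7670) = 598655005/2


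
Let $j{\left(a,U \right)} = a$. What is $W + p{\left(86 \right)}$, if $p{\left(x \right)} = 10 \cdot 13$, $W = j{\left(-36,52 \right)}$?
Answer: $94$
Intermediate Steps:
$W = -36$
$p{\left(x \right)} = 130$
$W + p{\left(86 \right)} = -36 + 130 = 94$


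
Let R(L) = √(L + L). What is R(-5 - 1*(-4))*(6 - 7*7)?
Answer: -43*I*√2 ≈ -60.811*I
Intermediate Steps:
R(L) = √2*√L (R(L) = √(2*L) = √2*√L)
R(-5 - 1*(-4))*(6 - 7*7) = (√2*√(-5 - 1*(-4)))*(6 - 7*7) = (√2*√(-5 + 4))*(6 - 49) = (√2*√(-1))*(-43) = (√2*I)*(-43) = (I*√2)*(-43) = -43*I*√2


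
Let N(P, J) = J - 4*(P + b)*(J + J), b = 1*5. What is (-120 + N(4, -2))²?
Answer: 484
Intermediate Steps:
b = 5
N(P, J) = J - 8*J*(5 + P) (N(P, J) = J - 4*(P + 5)*(J + J) = J - 4*(5 + P)*2*J = J - 8*J*(5 + P))
(-120 + N(4, -2))² = (-120 - 1*(-2)*(39 + 8*4))² = (-120 - 1*(-2)*(39 + 32))² = (-120 - 1*(-2)*71)² = (-120 + 142)² = 22² = 484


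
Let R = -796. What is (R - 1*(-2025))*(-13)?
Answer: -15977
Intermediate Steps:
(R - 1*(-2025))*(-13) = (-796 - 1*(-2025))*(-13) = (-796 + 2025)*(-13) = 1229*(-13) = -15977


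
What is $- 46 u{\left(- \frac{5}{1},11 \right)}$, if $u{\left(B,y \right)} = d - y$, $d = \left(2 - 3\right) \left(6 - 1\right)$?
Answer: $736$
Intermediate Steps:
$d = -5$ ($d = \left(-1\right) 5 = -5$)
$u{\left(B,y \right)} = -5 - y$
$- 46 u{\left(- \frac{5}{1},11 \right)} = - 46 \left(-5 - 11\right) = \left(-46\right) \left(-16\right) = 736$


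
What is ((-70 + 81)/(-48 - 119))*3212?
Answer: -35332/167 ≈ -211.57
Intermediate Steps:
((-70 + 81)/(-48 - 119))*3212 = (11/(-167))*3212 = (11*(-1/167))*3212 = -11/167*3212 = -35332/167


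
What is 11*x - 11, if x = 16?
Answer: 165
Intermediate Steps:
11*x - 11 = 11*16 - 11 = 176 - 11 = 165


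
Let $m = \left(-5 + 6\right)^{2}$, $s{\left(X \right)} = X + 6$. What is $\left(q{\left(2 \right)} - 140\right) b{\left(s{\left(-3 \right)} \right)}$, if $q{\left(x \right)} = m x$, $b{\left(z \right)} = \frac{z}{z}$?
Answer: $-138$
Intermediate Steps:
$s{\left(X \right)} = 6 + X$
$b{\left(z \right)} = 1$
$m = 1$ ($m = 1^{2} = 1$)
$q{\left(x \right)} = x$ ($q{\left(x \right)} = 1 x = x$)
$\left(q{\left(2 \right)} - 140\right) b{\left(s{\left(-3 \right)} \right)} = \left(2 - 140\right) 1 = \left(-138\right) 1 = -138$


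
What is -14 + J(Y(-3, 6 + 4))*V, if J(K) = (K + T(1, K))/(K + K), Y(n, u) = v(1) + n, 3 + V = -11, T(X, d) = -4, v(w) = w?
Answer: -35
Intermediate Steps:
V = -14 (V = -3 - 11 = -14)
Y(n, u) = 1 + n
J(K) = (-4 + K)/(2*K) (J(K) = (K - 4)/(K + K) = (-4 + K)/((2*K)) = (-4 + K)*(1/(2*K)) = (-4 + K)/(2*K))
-14 + J(Y(-3, 6 + 4))*V = -14 + ((-4 + (1 - 3))/(2*(1 - 3)))*(-14) = -14 + ((1/2)*(-4 - 2)/(-2))*(-14) = -14 + ((1/2)*(-1/2)*(-6))*(-14) = -14 + (3/2)*(-14) = -14 - 21 = -35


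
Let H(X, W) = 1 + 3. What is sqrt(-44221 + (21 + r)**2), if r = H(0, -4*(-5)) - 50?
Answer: 6*I*sqrt(1211) ≈ 208.8*I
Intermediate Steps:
H(X, W) = 4
r = -46 (r = 4 - 50 = -46)
sqrt(-44221 + (21 + r)**2) = sqrt(-44221 + (21 - 46)**2) = sqrt(-44221 + (-25)**2) = sqrt(-44221 + 625) = sqrt(-43596) = 6*I*sqrt(1211)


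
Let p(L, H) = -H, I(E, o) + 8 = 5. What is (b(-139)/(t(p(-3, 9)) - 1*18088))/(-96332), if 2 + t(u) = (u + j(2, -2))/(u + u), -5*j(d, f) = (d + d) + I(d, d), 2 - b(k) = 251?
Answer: -11205/78416848964 ≈ -1.4289e-7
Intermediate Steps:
b(k) = -249 (b(k) = 2 - 1*251 = 2 - 251 = -249)
I(E, o) = -3 (I(E, o) = -8 + 5 = -3)
j(d, f) = ⅗ - 2*d/5 (j(d, f) = -((d + d) - 3)/5 = -(2*d - 3)/5 = -(-3 + 2*d)/5 = ⅗ - 2*d/5)
t(u) = -2 + (-⅕ + u)/(2*u) (t(u) = -2 + (u + (⅗ - ⅖*2))/(u + u) = -2 + (u + (⅗ - ⅘))/((2*u)) = -2 + (u - ⅕)*(1/(2*u)) = -2 + (-⅕ + u)*(1/(2*u)) = -2 + (-⅕ + u)/(2*u))
(b(-139)/(t(p(-3, 9)) - 1*18088))/(-96332) = -249/((-1 - (-15)*9)/(10*((-1*9))) - 1*18088)/(-96332) = -249/((⅒)*(-1 - 15*(-9))/(-9) - 18088)*(-1/96332) = -249/((⅒)*(-⅑)*(-1 + 135) - 18088)*(-1/96332) = -249/((⅒)*(-⅑)*134 - 18088)*(-1/96332) = -249/(-67/45 - 18088)*(-1/96332) = -249/(-814027/45)*(-1/96332) = -249*(-45/814027)*(-1/96332) = (11205/814027)*(-1/96332) = -11205/78416848964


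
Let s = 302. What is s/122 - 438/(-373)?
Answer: 83041/22753 ≈ 3.6497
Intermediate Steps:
s/122 - 438/(-373) = 302/122 - 438/(-373) = 302*(1/122) - 438*(-1/373) = 151/61 + 438/373 = 83041/22753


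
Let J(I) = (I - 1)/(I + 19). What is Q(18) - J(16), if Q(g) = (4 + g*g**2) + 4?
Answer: 40877/7 ≈ 5839.6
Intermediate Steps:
J(I) = (-1 + I)/(19 + I)
Q(g) = 8 + g**3 (Q(g) = (4 + g**3) + 4 = 8 + g**3)
Q(18) - J(16) = (8 + 18**3) - (-1 + 16)/(19 + 16) = (8 + 5832) - 15/35 = 5840 - 15/35 = 5840 - 1*3/7 = 5840 - 3/7 = 40877/7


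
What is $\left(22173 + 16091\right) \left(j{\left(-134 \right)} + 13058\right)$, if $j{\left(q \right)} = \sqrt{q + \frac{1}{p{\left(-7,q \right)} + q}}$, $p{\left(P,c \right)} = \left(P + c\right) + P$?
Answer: $499651312 + \frac{19132 i \sqrt{10656498}}{141} \approx 4.9965 \cdot 10^{8} + 4.4294 \cdot 10^{5} i$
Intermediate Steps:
$p{\left(P,c \right)} = c + 2 P$
$j{\left(q \right)} = \sqrt{q + \frac{1}{-14 + 2 q}}$ ($j{\left(q \right)} = \sqrt{q + \frac{1}{\left(q + 2 \left(-7\right)\right) + q}} = \sqrt{q + \frac{1}{\left(q - 14\right) + q}} = \sqrt{q + \frac{1}{\left(-14 + q\right) + q}} = \sqrt{q + \frac{1}{-14 + 2 q}}$)
$\left(22173 + 16091\right) \left(j{\left(-134 \right)} + 13058\right) = \left(22173 + 16091\right) \left(\frac{\sqrt{2} \sqrt{\frac{1}{-7 - 134} + 2 \left(-134\right)}}{2} + 13058\right) = 38264 \left(\frac{\sqrt{2} \sqrt{\frac{1}{-141} - 268}}{2} + 13058\right) = 38264 \left(\frac{\sqrt{2} \sqrt{- \frac{1}{141} - 268}}{2} + 13058\right) = 38264 \left(\frac{\sqrt{2} \sqrt{- \frac{37789}{141}}}{2} + 13058\right) = 38264 \left(\frac{\sqrt{2} \frac{i \sqrt{5328249}}{141}}{2} + 13058\right) = 38264 \left(\frac{i \sqrt{10656498}}{282} + 13058\right) = 38264 \left(13058 + \frac{i \sqrt{10656498}}{282}\right) = 499651312 + \frac{19132 i \sqrt{10656498}}{141}$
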